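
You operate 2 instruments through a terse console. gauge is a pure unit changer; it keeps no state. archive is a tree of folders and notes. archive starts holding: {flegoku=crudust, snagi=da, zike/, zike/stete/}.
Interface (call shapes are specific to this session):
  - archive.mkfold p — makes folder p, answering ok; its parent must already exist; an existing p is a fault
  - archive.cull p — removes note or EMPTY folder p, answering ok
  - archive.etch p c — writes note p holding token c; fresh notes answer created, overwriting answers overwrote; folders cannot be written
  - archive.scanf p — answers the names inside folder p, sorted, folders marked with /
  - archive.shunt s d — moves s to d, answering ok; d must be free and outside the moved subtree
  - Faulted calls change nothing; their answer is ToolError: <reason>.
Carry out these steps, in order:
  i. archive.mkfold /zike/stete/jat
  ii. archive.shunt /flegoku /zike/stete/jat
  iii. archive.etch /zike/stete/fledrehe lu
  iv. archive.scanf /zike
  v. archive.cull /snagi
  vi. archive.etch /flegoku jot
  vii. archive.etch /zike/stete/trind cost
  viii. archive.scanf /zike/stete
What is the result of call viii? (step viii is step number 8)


% archive.mkfold /zike/stete/jat
= ok
% archive.shunt /flegoku /zike/stete/jat
= ToolError: exists
% archive.etch /zike/stete/fledrehe lu
= created
% archive.scanf /zike
= [stete/]
% archive.cull /snagi
= ok
% archive.etch /flegoku jot
= overwrote
% archive.etch /zike/stete/trind cost
= created
% archive.scanf /zike/stete
= [fledrehe, jat/, trind]

Answer: [fledrehe, jat/, trind]


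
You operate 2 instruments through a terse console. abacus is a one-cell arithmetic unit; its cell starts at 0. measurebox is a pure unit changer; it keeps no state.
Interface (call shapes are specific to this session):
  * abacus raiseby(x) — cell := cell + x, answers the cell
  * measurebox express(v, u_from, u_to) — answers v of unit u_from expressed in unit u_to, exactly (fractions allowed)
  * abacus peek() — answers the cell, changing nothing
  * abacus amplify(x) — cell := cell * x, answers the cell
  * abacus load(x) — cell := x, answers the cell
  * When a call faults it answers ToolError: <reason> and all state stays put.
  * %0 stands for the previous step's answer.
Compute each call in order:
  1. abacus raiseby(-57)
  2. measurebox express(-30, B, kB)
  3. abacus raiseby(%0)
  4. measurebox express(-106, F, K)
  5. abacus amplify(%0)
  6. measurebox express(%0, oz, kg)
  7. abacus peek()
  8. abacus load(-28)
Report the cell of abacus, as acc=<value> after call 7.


Answer: acc=-22410889/2000

Derivation:
Calling abacus raiseby using x='-57': -57.
Next I call measurebox express using v='-30', u_from='B', u_to='kB', giving -3/100.
I use abacus raiseby using x='%0', giving -5703/100.
Invoking measurebox express using v='-106', u_from='F', u_to='K': 11789/60.
Then abacus amplify using x='%0', and see -22410889/2000.
Next I call measurebox express using v='%0', u_from='oz', u_to='kg', → -1016540825531693/3200000000000.
I use abacus peek(), yielding -22410889/2000.
Calling abacus load using x='-28', giving -28.


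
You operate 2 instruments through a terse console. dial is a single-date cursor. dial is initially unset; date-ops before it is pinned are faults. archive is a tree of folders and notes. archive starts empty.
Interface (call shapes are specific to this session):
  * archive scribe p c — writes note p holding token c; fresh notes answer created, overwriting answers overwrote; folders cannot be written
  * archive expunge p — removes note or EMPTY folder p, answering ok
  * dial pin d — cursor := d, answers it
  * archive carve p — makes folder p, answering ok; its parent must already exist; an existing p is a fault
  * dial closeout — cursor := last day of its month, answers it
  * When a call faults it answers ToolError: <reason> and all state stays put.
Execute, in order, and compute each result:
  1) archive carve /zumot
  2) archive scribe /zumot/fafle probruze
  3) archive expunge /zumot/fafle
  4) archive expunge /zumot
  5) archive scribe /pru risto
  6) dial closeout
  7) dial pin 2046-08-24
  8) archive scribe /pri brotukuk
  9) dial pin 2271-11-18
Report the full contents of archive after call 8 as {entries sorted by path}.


Answer: {pri=brotukuk, pru=risto}

Derivation:
! archive carve(p: /zumot) -> ok
! archive scribe(p: /zumot/fafle, c: probruze) -> created
! archive expunge(p: /zumot/fafle) -> ok
! archive expunge(p: /zumot) -> ok
! archive scribe(p: /pru, c: risto) -> created
! dial closeout() -> ToolError: no date set
! dial pin(d: 2046-08-24) -> 2046-08-24
! archive scribe(p: /pri, c: brotukuk) -> created
! dial pin(d: 2271-11-18) -> 2271-11-18


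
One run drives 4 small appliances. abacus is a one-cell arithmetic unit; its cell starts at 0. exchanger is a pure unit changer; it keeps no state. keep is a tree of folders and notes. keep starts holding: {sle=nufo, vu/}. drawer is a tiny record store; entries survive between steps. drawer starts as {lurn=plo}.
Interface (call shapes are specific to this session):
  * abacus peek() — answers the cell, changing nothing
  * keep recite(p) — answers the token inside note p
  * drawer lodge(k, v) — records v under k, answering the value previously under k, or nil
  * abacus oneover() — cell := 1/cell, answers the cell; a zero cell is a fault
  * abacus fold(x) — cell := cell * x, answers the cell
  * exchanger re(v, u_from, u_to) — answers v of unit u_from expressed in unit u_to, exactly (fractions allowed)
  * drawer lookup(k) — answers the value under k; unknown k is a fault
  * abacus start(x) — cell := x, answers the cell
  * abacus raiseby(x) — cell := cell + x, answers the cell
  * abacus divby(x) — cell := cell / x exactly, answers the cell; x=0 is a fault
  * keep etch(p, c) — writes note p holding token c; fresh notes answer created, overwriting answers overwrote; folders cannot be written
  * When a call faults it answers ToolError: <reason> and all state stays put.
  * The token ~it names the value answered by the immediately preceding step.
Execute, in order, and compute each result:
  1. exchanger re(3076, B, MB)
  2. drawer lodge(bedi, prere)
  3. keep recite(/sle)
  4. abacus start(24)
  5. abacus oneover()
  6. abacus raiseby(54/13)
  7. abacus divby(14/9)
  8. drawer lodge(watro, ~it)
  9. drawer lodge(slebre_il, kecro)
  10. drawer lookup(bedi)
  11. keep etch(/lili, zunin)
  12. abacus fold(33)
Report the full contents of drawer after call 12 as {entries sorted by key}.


Answer: {bedi=prere, lurn=plo, slebre_il=kecro, watro=561/208}

Derivation:
Step: exchanger re[v='3076'; u_from='B'; u_to='MB']
Result: 769/250000
Step: drawer lodge[k='bedi'; v='prere']
Result: nil
Step: keep recite[p='/sle']
Result: nufo
Step: abacus start[x='24']
Result: 24
Step: abacus oneover[]
Result: 1/24
Step: abacus raiseby[x='54/13']
Result: 1309/312
Step: abacus divby[x='14/9']
Result: 561/208
Step: drawer lodge[k='watro'; v='~it']
Result: nil
Step: drawer lodge[k='slebre_il'; v='kecro']
Result: nil
Step: drawer lookup[k='bedi']
Result: prere
Step: keep etch[p='/lili'; c='zunin']
Result: created
Step: abacus fold[x='33']
Result: 18513/208


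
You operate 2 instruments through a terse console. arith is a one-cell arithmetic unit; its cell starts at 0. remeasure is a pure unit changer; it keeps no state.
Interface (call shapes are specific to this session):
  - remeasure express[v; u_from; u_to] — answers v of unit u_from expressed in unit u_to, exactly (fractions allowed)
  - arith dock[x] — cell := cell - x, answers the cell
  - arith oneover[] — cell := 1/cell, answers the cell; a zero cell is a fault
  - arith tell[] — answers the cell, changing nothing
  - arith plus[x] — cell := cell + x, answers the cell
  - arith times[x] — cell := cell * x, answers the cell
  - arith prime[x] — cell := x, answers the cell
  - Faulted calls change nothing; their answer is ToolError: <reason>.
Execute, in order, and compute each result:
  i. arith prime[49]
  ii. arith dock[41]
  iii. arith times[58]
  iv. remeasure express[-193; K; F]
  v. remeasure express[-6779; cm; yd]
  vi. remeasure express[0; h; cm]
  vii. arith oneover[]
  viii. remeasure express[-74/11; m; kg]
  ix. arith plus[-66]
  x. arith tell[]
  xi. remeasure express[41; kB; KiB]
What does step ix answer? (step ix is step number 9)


Answer: -30623/464

Derivation:
Calling arith prime(x→49), which returns 49.
I call arith dock(x→41), and observe 8.
Invoking arith times(x→58), which returns 464.
Next I call remeasure express(v→-193, u_from→K, u_to→F), and see -80707/100.
I invoke remeasure express(v→-6779, u_from→cm, u_to→yd), yielding -169475/2286.
Invoking remeasure express(v→0, u_from→h, u_to→cm), and see ToolError: incompatible units.
Calling arith oneover(), yielding 1/464.
Using remeasure express(v→-74/11, u_from→m, u_to→kg), giving ToolError: incompatible units.
I invoke arith plus(x→-66), and see -30623/464.
Invoking arith tell, yielding -30623/464.
Now I run remeasure express(v→41, u_from→kB, u_to→KiB), — result: 5125/128.


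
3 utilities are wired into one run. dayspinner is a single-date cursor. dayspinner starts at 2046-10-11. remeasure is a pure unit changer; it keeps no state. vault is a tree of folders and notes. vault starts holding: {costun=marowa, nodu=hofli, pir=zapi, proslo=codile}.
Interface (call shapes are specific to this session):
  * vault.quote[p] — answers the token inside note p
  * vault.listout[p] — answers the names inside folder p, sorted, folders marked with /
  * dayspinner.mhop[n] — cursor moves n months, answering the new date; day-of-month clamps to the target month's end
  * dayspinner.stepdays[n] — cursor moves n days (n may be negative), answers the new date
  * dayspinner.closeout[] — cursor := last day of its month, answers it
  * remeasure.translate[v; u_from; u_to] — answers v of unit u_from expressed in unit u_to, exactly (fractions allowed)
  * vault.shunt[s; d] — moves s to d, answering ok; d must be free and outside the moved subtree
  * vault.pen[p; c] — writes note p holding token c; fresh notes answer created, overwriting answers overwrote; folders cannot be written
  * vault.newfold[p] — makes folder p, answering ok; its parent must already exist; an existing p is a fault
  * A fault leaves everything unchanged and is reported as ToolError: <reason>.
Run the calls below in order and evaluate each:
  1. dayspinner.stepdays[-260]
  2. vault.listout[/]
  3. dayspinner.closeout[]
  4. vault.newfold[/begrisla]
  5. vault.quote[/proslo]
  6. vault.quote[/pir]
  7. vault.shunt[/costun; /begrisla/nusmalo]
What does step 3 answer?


~$ stepdays n: -260
[out] 2046-01-24
~$ listout p: /
[out] [costun, nodu, pir, proslo]
~$ closeout
[out] 2046-01-31
~$ newfold p: /begrisla
[out] ok
~$ quote p: /proslo
[out] codile
~$ quote p: /pir
[out] zapi
~$ shunt s: /costun d: /begrisla/nusmalo
[out] ok

Answer: 2046-01-31


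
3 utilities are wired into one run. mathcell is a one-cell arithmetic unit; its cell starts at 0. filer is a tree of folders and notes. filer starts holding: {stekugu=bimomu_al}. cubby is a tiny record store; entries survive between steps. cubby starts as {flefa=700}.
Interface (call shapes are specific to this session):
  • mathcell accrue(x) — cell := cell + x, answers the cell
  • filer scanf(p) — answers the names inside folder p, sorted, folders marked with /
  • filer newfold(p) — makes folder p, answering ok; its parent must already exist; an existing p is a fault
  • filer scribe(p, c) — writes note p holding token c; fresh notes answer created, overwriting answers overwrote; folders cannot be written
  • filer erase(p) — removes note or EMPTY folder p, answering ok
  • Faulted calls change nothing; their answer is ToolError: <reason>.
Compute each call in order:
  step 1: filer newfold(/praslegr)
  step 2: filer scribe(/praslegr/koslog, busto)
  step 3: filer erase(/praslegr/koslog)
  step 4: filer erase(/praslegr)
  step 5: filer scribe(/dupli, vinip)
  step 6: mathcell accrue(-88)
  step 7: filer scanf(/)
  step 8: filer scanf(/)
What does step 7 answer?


→ filer newfold(p=/praslegr)
← ok
→ filer scribe(p=/praslegr/koslog, c=busto)
← created
→ filer erase(p=/praslegr/koslog)
← ok
→ filer erase(p=/praslegr)
← ok
→ filer scribe(p=/dupli, c=vinip)
← created
→ mathcell accrue(x=-88)
← -88
→ filer scanf(p=/)
← [dupli, stekugu]
→ filer scanf(p=/)
← [dupli, stekugu]

Answer: [dupli, stekugu]


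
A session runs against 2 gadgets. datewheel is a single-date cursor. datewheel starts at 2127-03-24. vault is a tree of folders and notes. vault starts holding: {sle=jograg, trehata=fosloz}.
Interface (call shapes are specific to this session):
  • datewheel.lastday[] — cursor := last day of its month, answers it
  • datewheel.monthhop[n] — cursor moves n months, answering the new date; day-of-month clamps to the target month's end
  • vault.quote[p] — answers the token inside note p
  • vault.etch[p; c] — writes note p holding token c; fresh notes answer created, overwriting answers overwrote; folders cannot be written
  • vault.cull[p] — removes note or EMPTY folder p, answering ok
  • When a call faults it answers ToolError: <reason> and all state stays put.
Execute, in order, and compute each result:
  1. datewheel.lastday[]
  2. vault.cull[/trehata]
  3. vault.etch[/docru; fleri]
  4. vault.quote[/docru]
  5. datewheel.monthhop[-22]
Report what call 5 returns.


>> datewheel.lastday()
<< 2127-03-31
>> vault.cull(p: /trehata)
<< ok
>> vault.etch(p: /docru, c: fleri)
<< created
>> vault.quote(p: /docru)
<< fleri
>> datewheel.monthhop(n: -22)
<< 2125-05-31

Answer: 2125-05-31


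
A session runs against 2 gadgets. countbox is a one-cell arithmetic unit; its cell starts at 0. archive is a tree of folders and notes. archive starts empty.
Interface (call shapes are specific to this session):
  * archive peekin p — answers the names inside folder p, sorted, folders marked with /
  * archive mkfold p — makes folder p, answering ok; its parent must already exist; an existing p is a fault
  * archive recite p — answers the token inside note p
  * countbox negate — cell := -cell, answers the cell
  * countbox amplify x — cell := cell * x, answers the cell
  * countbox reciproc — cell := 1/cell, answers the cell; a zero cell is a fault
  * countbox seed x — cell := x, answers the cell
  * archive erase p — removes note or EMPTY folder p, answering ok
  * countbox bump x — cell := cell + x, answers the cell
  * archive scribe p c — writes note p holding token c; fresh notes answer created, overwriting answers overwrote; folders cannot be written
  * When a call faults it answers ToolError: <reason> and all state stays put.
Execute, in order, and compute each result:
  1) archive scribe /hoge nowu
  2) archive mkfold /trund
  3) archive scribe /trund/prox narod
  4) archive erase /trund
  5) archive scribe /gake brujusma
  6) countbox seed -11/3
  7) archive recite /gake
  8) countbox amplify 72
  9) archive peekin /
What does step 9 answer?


Answer: [gake, hoge, trund/]

Derivation:
% 1. archive scribe(/hoge, nowu) ~> created
% 2. archive mkfold(/trund) ~> ok
% 3. archive scribe(/trund/prox, narod) ~> created
% 4. archive erase(/trund) ~> ToolError: not empty
% 5. archive scribe(/gake, brujusma) ~> created
% 6. countbox seed(-11/3) ~> -11/3
% 7. archive recite(/gake) ~> brujusma
% 8. countbox amplify(72) ~> -264
% 9. archive peekin(/) ~> [gake, hoge, trund/]


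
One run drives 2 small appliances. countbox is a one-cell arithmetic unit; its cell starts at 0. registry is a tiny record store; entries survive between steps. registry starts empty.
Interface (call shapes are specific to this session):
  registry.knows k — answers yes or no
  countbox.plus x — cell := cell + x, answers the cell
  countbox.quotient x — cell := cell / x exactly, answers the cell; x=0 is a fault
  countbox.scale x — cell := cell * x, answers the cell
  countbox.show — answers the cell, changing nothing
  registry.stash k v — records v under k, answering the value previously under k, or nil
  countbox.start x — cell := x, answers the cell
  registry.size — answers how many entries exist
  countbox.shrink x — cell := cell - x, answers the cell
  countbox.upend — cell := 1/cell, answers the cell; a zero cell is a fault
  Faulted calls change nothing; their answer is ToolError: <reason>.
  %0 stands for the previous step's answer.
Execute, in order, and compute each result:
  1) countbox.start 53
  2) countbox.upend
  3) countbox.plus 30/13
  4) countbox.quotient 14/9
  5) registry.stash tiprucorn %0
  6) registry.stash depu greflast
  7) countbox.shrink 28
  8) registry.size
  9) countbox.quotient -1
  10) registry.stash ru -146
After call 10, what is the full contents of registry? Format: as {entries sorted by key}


$ countbox.start x→53
= 53
$ countbox.upend
= 1/53
$ countbox.plus x→30/13
= 1603/689
$ countbox.quotient x→14/9
= 2061/1378
$ registry.stash k→tiprucorn v→%0
= nil
$ registry.stash k→depu v→greflast
= nil
$ countbox.shrink x→28
= -36523/1378
$ registry.size
= 2
$ countbox.quotient x→-1
= 36523/1378
$ registry.stash k→ru v→-146
= nil

Answer: {depu=greflast, ru=-146, tiprucorn=2061/1378}


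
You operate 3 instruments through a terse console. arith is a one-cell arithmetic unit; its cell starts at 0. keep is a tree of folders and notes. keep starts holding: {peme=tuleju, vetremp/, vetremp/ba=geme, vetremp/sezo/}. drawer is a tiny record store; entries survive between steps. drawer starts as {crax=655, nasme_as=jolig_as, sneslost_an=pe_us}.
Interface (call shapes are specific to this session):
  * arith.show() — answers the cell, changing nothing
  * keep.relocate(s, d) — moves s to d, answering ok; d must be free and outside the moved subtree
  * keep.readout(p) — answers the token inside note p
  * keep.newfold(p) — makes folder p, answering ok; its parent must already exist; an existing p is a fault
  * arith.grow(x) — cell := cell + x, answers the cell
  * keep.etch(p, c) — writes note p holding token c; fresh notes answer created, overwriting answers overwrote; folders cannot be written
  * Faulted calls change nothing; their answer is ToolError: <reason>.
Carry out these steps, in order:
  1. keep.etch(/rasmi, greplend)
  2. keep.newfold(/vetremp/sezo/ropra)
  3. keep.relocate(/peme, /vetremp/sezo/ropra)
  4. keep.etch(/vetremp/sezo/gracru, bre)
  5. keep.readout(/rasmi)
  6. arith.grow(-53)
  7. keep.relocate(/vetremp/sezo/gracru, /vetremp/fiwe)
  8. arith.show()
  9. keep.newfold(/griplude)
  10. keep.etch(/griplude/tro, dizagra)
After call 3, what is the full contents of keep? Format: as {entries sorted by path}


% keep.etch p='/rasmi' c='greplend'
  created
% keep.newfold p='/vetremp/sezo/ropra'
  ok
% keep.relocate s='/peme' d='/vetremp/sezo/ropra'
  ToolError: exists
% keep.etch p='/vetremp/sezo/gracru' c='bre'
  created
% keep.readout p='/rasmi'
  greplend
% arith.grow x='-53'
  -53
% keep.relocate s='/vetremp/sezo/gracru' d='/vetremp/fiwe'
  ok
% arith.show
  -53
% keep.newfold p='/griplude'
  ok
% keep.etch p='/griplude/tro' c='dizagra'
  created

Answer: {peme=tuleju, rasmi=greplend, vetremp/, vetremp/ba=geme, vetremp/sezo/, vetremp/sezo/ropra/}


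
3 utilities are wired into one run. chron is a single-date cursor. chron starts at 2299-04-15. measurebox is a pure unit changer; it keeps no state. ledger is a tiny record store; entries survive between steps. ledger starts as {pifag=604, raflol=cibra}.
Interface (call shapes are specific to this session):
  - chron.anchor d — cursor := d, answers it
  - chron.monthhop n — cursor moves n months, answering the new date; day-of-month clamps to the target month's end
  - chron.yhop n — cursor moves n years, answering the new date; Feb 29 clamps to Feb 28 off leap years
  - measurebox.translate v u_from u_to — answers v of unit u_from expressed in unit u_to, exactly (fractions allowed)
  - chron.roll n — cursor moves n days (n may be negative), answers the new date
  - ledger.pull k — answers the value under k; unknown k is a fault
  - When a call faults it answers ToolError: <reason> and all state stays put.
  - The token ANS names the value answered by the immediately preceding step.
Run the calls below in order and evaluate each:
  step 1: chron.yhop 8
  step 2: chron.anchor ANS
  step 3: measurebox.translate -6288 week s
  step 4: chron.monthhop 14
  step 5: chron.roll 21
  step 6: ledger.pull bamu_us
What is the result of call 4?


>> chron.yhop(n→8)
<< 2307-04-15
>> chron.anchor(d→ANS)
<< 2307-04-15
>> measurebox.translate(v→-6288, u_from→week, u_to→s)
<< -3802982400
>> chron.monthhop(n→14)
<< 2308-06-15
>> chron.roll(n→21)
<< 2308-07-06
>> ledger.pull(k→bamu_us)
<< ToolError: no such key bamu_us

Answer: 2308-06-15


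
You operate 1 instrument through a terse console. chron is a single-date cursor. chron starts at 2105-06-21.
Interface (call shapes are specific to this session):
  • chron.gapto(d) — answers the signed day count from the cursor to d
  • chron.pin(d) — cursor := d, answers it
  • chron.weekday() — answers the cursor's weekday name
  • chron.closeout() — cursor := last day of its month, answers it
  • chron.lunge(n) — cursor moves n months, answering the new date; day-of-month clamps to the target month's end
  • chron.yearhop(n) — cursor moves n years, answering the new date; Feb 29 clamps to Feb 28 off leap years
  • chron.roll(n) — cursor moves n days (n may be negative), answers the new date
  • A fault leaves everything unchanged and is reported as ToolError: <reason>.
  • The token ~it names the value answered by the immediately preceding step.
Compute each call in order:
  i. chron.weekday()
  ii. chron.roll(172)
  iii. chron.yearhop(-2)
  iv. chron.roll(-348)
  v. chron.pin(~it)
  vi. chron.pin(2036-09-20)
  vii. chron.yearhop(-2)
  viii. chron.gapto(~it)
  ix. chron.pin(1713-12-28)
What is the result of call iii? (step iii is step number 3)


I run weekday(), yielding Sunday.
I try roll(n: 172), giving 2105-12-10.
I invoke yearhop(n: -2), → 2103-12-10.
I invoke roll(n: -348), and observe 2102-12-27.
Now I run pin(d: ~it), and observe 2102-12-27.
I call pin(d: 2036-09-20), yielding 2036-09-20.
I try yearhop(n: -2), — result: 2034-09-20.
I try gapto(d: ~it), → 0.
I run pin(d: 1713-12-28), and see 1713-12-28.

Answer: 2103-12-10


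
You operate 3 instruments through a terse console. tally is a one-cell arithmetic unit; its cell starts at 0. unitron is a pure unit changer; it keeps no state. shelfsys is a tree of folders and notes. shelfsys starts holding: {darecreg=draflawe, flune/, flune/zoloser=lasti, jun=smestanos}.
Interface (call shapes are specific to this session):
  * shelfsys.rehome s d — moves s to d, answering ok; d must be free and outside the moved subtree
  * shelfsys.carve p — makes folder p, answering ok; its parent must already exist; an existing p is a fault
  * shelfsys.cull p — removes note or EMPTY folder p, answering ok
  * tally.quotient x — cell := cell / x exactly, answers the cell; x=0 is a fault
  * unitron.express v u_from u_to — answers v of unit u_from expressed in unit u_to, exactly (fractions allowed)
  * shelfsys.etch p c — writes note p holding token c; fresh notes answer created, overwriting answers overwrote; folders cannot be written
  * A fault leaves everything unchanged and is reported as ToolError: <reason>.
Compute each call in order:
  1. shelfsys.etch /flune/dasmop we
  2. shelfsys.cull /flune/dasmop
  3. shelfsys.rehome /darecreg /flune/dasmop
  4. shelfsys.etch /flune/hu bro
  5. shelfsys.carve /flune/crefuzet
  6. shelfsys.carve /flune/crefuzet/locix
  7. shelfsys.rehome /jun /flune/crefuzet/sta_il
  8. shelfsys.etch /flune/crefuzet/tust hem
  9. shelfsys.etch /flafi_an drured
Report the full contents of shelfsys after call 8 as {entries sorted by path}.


Using shelfsys.etch passing p: /flune/dasmop, c: we, which returns created.
I try shelfsys.cull passing p: /flune/dasmop, and get ok.
Invoking shelfsys.rehome passing s: /darecreg, d: /flune/dasmop, → ok.
Then shelfsys.etch passing p: /flune/hu, c: bro, — result: created.
Now I run shelfsys.carve passing p: /flune/crefuzet, yielding ok.
Calling shelfsys.carve passing p: /flune/crefuzet/locix, giving ok.
Then shelfsys.rehome passing s: /jun, d: /flune/crefuzet/sta_il, and get ok.
Using shelfsys.etch passing p: /flune/crefuzet/tust, c: hem, giving created.
I call shelfsys.etch passing p: /flafi_an, c: drured: created.

Answer: {flune/, flune/crefuzet/, flune/crefuzet/locix/, flune/crefuzet/sta_il=smestanos, flune/crefuzet/tust=hem, flune/dasmop=draflawe, flune/hu=bro, flune/zoloser=lasti}


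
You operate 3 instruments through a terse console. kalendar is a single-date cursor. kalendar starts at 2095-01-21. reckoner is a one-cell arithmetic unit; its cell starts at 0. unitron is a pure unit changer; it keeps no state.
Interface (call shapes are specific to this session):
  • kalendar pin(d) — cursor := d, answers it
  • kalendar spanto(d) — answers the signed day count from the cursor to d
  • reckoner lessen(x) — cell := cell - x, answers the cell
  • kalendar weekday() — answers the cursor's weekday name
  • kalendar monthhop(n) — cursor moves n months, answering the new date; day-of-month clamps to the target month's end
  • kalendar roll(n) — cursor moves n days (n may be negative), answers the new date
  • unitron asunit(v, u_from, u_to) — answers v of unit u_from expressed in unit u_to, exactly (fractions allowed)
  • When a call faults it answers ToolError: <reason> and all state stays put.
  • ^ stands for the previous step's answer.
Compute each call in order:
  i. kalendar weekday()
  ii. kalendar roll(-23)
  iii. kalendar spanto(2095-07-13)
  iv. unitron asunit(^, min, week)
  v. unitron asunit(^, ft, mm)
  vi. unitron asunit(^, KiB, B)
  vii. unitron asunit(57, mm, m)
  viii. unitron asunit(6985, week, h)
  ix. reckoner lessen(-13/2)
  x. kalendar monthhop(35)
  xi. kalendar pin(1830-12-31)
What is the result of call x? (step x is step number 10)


Now I run kalendar weekday, — result: Friday.
Calling kalendar roll on n: -23, — result: 2094-12-29.
Now I run kalendar spanto on d: 2095-07-13, — result: 196.
Then unitron asunit on v: ^, u_from: min, u_to: week, yielding 7/360.
Now I run unitron asunit on v: ^, u_from: ft, u_to: mm, and observe 889/150.
I call unitron asunit on v: ^, u_from: KiB, u_to: B, and see 455168/75.
Now I run unitron asunit on v: 57, u_from: mm, u_to: m, and get 57/1000.
I call unitron asunit on v: 6985, u_from: week, u_to: h, → 1173480.
I invoke reckoner lessen on x: -13/2, which returns 13/2.
Calling kalendar monthhop on n: 35, — result: 2097-11-29.
Invoking kalendar pin on d: 1830-12-31, yielding 1830-12-31.

Answer: 2097-11-29


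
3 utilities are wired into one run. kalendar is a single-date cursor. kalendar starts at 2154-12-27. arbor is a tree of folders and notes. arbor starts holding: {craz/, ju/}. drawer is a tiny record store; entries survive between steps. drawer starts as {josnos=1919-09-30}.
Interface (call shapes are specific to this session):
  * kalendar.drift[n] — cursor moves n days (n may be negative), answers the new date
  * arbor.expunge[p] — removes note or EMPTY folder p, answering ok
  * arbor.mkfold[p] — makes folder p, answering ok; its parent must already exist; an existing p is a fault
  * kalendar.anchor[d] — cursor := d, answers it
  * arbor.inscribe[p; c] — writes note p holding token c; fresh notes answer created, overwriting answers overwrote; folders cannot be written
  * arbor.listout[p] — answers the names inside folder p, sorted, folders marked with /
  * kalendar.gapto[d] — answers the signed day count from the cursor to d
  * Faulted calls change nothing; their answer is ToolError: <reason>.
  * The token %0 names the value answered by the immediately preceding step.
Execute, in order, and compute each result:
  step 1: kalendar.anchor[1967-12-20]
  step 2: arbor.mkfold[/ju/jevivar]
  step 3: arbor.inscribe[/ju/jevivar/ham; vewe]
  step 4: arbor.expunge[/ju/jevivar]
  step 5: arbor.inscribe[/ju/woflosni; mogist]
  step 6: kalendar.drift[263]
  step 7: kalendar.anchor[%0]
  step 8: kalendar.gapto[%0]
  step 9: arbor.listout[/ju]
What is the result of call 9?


;; kalendar.anchor(d='1967-12-20') -> 1967-12-20
;; arbor.mkfold(p='/ju/jevivar') -> ok
;; arbor.inscribe(p='/ju/jevivar/ham', c='vewe') -> created
;; arbor.expunge(p='/ju/jevivar') -> ToolError: not empty
;; arbor.inscribe(p='/ju/woflosni', c='mogist') -> created
;; kalendar.drift(n='263') -> 1968-09-08
;; kalendar.anchor(d='%0') -> 1968-09-08
;; kalendar.gapto(d='%0') -> 0
;; arbor.listout(p='/ju') -> [jevivar/, woflosni]

Answer: [jevivar/, woflosni]


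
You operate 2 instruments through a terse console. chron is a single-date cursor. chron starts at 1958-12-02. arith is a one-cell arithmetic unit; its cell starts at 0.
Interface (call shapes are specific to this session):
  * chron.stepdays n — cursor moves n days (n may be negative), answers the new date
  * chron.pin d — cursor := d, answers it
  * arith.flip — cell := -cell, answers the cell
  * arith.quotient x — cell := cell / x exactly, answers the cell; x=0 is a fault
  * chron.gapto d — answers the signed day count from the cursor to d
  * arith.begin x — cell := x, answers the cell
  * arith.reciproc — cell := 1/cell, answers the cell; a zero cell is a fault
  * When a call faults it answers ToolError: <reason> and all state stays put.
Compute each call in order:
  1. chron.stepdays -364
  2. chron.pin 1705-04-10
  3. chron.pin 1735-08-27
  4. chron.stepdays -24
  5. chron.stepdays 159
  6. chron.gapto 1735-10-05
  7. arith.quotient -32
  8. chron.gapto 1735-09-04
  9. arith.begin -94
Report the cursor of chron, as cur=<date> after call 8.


Answer: cur=1736-01-09

Derivation:
$ stepdays n=-364
[out] 1957-12-03
$ pin d=1705-04-10
[out] 1705-04-10
$ pin d=1735-08-27
[out] 1735-08-27
$ stepdays n=-24
[out] 1735-08-03
$ stepdays n=159
[out] 1736-01-09
$ gapto d=1735-10-05
[out] -96
$ quotient x=-32
[out] 0
$ gapto d=1735-09-04
[out] -127
$ begin x=-94
[out] -94


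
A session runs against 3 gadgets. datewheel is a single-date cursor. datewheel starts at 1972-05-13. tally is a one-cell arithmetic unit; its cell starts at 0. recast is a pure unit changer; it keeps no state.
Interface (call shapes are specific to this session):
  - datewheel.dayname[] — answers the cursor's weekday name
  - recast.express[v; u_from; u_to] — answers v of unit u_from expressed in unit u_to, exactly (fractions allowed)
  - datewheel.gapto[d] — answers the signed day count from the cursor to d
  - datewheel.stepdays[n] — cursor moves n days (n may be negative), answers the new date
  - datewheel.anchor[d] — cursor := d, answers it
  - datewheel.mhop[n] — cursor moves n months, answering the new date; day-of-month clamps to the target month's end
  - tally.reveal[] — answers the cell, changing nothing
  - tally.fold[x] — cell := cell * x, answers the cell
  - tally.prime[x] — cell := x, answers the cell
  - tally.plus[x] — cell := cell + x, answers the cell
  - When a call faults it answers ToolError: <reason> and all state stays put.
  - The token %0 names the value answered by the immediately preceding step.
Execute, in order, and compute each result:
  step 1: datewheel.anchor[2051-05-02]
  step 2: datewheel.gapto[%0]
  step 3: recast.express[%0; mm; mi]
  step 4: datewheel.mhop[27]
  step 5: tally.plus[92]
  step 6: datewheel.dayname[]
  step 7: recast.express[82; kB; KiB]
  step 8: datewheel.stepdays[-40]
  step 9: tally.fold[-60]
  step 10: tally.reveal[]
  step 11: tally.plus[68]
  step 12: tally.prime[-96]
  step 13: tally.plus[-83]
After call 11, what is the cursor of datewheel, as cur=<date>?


Step: anchor[d→2051-05-02]
Result: 2051-05-02
Step: gapto[d→%0]
Result: 0
Step: express[v→%0; u_from→mm; u_to→mi]
Result: 0
Step: mhop[n→27]
Result: 2053-08-02
Step: plus[x→92]
Result: 92
Step: dayname[]
Result: Saturday
Step: express[v→82; u_from→kB; u_to→KiB]
Result: 5125/64
Step: stepdays[n→-40]
Result: 2053-06-23
Step: fold[x→-60]
Result: -5520
Step: reveal[]
Result: -5520
Step: plus[x→68]
Result: -5452
Step: prime[x→-96]
Result: -96
Step: plus[x→-83]
Result: -179

Answer: cur=2053-06-23


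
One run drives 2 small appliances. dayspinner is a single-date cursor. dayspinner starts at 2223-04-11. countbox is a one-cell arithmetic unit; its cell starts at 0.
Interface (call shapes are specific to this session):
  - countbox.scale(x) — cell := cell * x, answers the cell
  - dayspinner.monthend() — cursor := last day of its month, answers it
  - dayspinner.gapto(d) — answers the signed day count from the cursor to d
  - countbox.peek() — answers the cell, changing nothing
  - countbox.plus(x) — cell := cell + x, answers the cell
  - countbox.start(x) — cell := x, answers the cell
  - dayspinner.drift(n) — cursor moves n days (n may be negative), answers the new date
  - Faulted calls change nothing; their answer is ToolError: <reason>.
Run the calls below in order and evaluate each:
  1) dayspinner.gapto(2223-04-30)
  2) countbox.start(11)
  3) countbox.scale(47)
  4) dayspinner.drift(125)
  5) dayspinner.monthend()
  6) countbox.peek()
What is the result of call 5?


;; 1. dayspinner.gapto(d='2223-04-30') -> 19
;; 2. countbox.start(x='11') -> 11
;; 3. countbox.scale(x='47') -> 517
;; 4. dayspinner.drift(n='125') -> 2223-08-14
;; 5. dayspinner.monthend() -> 2223-08-31
;; 6. countbox.peek() -> 517

Answer: 2223-08-31


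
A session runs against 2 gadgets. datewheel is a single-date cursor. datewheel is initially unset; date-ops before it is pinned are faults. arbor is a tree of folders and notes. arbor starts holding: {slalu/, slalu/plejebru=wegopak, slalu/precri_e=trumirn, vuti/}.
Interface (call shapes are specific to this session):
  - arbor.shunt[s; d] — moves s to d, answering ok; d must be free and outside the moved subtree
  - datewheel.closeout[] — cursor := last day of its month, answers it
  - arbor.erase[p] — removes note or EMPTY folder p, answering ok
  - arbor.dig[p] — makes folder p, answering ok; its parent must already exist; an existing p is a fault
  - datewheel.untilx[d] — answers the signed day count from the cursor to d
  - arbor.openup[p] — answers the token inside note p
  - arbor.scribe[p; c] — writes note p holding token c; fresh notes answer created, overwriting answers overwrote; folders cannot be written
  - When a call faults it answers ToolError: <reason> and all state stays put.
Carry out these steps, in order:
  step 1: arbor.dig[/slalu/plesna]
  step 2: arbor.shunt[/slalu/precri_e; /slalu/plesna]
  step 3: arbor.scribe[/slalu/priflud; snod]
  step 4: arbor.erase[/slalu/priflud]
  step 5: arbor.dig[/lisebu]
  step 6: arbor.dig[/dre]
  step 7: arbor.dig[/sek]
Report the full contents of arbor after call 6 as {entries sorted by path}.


I run arbor.dig using p=/slalu/plesna, which returns ok.
Next I call arbor.shunt using s=/slalu/precri_e, d=/slalu/plesna, and see ToolError: exists.
Calling arbor.scribe using p=/slalu/priflud, c=snod, and get created.
Then arbor.erase using p=/slalu/priflud, yielding ok.
I invoke arbor.dig using p=/lisebu, and observe ok.
Next I call arbor.dig using p=/dre, and observe ok.
Then arbor.dig using p=/sek, and observe ok.

Answer: {dre/, lisebu/, slalu/, slalu/plejebru=wegopak, slalu/plesna/, slalu/precri_e=trumirn, vuti/}


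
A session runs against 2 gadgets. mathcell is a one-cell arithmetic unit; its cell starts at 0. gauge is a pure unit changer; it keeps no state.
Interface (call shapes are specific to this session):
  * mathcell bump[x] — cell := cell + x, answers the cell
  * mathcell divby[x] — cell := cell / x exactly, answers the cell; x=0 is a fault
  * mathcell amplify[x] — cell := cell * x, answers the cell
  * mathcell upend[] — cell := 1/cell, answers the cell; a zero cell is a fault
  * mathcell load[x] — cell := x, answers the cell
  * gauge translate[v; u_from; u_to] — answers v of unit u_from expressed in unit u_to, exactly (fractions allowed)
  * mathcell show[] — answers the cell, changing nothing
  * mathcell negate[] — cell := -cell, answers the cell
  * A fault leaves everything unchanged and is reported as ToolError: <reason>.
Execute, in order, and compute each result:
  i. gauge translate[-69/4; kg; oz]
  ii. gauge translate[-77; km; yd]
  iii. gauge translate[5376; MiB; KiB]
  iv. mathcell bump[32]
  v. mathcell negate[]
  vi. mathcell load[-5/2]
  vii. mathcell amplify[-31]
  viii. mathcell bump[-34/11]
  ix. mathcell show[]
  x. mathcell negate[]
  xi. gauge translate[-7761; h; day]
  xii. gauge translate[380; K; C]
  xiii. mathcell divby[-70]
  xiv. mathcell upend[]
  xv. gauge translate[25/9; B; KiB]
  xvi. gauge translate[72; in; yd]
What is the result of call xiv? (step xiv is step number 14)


;; gauge translate(v: -69/4, u_from: kg, u_to: oz) == -27600000000/45359237
;; gauge translate(v: -77, u_from: km, u_to: yd) == -96250000/1143
;; gauge translate(v: 5376, u_from: MiB, u_to: KiB) == 5505024
;; mathcell bump(x: 32) == 32
;; mathcell negate() == -32
;; mathcell load(x: -5/2) == -5/2
;; mathcell amplify(x: -31) == 155/2
;; mathcell bump(x: -34/11) == 1637/22
;; mathcell show() == 1637/22
;; mathcell negate() == -1637/22
;; gauge translate(v: -7761, u_from: h, u_to: day) == -2587/8
;; gauge translate(v: 380, u_from: K, u_to: C) == 2137/20
;; mathcell divby(x: -70) == 1637/1540
;; mathcell upend() == 1540/1637
;; gauge translate(v: 25/9, u_from: B, u_to: KiB) == 25/9216
;; gauge translate(v: 72, u_from: in, u_to: yd) == 2

Answer: 1540/1637


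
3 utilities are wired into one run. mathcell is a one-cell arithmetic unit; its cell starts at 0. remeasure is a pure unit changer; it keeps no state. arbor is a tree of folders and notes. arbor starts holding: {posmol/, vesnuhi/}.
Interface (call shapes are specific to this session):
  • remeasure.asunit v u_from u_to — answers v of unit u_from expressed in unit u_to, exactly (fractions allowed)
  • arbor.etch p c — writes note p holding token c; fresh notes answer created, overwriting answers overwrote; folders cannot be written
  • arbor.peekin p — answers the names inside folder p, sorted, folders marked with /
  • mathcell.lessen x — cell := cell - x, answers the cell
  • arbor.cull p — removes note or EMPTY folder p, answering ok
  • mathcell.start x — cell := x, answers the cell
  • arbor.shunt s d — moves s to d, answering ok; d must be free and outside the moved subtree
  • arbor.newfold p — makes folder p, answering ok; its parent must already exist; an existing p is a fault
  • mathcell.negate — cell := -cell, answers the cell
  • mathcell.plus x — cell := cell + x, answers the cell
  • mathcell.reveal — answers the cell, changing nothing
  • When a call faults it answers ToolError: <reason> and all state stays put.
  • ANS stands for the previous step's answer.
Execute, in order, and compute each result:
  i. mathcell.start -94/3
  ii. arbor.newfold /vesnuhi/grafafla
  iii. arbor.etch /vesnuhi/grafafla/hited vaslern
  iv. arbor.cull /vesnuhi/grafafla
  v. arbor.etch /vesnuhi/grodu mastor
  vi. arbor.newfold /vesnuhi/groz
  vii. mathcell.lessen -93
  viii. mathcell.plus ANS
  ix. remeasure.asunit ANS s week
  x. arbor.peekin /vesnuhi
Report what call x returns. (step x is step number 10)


==> mathcell.start(x=-94/3)
<== -94/3
==> arbor.newfold(p=/vesnuhi/grafafla)
<== ok
==> arbor.etch(p=/vesnuhi/grafafla/hited, c=vaslern)
<== created
==> arbor.cull(p=/vesnuhi/grafafla)
<== ToolError: not empty
==> arbor.etch(p=/vesnuhi/grodu, c=mastor)
<== created
==> arbor.newfold(p=/vesnuhi/groz)
<== ok
==> mathcell.lessen(x=-93)
<== 185/3
==> mathcell.plus(x=ANS)
<== 370/3
==> remeasure.asunit(v=ANS, u_from=s, u_to=week)
<== 37/181440
==> arbor.peekin(p=/vesnuhi)
<== [grafafla/, grodu, groz/]

Answer: [grafafla/, grodu, groz/]


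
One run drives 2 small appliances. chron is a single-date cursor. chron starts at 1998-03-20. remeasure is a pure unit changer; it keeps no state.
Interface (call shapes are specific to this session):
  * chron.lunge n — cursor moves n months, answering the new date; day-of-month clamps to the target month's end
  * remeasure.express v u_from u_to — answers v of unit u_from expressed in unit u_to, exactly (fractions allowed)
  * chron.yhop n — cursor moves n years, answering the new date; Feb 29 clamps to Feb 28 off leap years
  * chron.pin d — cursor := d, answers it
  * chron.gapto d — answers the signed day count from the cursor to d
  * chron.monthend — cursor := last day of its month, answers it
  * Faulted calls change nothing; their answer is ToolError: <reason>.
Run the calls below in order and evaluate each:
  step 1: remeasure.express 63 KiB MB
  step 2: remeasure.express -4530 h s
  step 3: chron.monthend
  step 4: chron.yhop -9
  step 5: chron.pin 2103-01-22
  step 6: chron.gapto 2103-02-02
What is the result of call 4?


Answer: 1989-03-31

Derivation:
>>> express v=63 u_from=KiB u_to=MB
  1008/15625
>>> express v=-4530 u_from=h u_to=s
  -16308000
>>> monthend
  1998-03-31
>>> yhop n=-9
  1989-03-31
>>> pin d=2103-01-22
  2103-01-22
>>> gapto d=2103-02-02
  11
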